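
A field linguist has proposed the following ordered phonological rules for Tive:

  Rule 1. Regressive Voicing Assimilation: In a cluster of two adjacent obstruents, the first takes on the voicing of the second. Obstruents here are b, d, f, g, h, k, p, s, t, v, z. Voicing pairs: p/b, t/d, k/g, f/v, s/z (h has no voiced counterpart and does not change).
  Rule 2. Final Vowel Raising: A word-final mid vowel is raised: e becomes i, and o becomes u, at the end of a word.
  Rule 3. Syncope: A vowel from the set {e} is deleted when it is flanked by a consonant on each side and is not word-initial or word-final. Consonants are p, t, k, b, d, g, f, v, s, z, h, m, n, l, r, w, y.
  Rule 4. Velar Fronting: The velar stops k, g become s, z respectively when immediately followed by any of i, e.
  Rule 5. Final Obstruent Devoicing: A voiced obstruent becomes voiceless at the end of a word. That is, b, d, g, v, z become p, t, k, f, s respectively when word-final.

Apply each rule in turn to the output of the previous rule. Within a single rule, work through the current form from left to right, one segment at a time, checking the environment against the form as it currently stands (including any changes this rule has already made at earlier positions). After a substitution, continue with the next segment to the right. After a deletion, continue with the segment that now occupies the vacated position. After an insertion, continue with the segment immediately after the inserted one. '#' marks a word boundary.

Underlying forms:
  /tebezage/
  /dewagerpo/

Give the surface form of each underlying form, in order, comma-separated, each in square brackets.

/tebezage/:
  Rule 1 Regressive Voicing Assimilation: no change — [tebezage]
  Rule 2 Final Vowel Raising: [tebezage] → [tebezagi]
  Rule 3 Syncope: [tebezagi] → [tbzagi]
  Rule 4 Velar Fronting: [tbzagi] → [tbzazi]
  Rule 5 Final Obstruent Devoicing: no change — [tbzazi]
/dewagerpo/:
  Rule 1 Regressive Voicing Assimilation: no change — [dewagerpo]
  Rule 2 Final Vowel Raising: [dewagerpo] → [dewagerpu]
  Rule 3 Syncope: [dewagerpu] → [dwagrpu]
  Rule 4 Velar Fronting: no change — [dwagrpu]
  Rule 5 Final Obstruent Devoicing: no change — [dwagrpu]

[tbzazi], [dwagrpu]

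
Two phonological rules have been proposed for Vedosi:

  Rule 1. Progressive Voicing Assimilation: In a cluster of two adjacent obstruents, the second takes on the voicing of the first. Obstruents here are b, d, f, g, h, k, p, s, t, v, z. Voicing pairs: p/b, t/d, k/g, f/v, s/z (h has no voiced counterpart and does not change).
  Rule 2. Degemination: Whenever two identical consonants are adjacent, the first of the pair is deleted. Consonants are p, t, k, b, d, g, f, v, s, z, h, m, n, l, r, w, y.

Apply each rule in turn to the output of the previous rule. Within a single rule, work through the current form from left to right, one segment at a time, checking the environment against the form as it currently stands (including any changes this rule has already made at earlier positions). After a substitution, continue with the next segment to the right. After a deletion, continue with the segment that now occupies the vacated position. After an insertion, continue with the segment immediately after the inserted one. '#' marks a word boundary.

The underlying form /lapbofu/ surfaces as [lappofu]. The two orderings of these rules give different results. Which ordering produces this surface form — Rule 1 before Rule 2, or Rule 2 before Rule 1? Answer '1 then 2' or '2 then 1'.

2 then 1

Order 1 then 2:
  1 Progressive Voicing Assimilation: [lapbofu] → [lappofu]
  2 Degemination: [lappofu] → [lapofu]
  result: [lapofu]
Order 2 then 1:
  2 Degemination: no change — [lapbofu]
  1 Progressive Voicing Assimilation: [lapbofu] → [lappofu]
  result: [lappofu]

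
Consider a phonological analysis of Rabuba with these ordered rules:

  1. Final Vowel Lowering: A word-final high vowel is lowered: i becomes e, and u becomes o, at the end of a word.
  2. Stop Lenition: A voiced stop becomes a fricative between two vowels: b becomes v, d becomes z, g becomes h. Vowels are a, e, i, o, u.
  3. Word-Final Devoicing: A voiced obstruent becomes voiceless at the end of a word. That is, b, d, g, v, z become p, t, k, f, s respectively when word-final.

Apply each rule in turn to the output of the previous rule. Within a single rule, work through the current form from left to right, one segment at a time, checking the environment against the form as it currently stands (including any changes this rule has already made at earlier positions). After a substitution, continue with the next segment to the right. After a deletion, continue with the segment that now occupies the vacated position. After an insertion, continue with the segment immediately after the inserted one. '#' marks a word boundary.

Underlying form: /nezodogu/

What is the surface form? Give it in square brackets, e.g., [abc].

[nezozoho]

1 Final Vowel Lowering: [nezodogu] → [nezodogo]
2 Stop Lenition: [nezodogo] → [nezozoho]
3 Word-Final Devoicing: no change — [nezozoho]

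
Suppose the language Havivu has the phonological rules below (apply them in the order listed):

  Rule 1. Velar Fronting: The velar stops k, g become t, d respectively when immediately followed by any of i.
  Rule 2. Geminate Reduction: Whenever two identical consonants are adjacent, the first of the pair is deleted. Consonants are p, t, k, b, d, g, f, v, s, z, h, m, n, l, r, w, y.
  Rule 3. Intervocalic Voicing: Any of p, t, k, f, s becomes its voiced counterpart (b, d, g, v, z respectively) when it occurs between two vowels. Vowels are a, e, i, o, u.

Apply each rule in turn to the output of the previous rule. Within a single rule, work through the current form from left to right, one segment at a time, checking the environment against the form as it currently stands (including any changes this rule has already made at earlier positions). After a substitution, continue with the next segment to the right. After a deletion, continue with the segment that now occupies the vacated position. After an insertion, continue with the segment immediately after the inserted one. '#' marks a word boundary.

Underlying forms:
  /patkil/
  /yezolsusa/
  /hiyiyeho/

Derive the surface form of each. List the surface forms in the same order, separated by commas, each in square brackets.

[padil], [yezolsuza], [hiyiyeho]

/patkil/:
  Rule 1 Velar Fronting: [patkil] → [pattil]
  Rule 2 Geminate Reduction: [pattil] → [patil]
  Rule 3 Intervocalic Voicing: [patil] → [padil]
/yezolsusa/:
  Rule 1 Velar Fronting: no change — [yezolsusa]
  Rule 2 Geminate Reduction: no change — [yezolsusa]
  Rule 3 Intervocalic Voicing: [yezolsusa] → [yezolsuza]
/hiyiyeho/:
  Rule 1 Velar Fronting: no change — [hiyiyeho]
  Rule 2 Geminate Reduction: no change — [hiyiyeho]
  Rule 3 Intervocalic Voicing: no change — [hiyiyeho]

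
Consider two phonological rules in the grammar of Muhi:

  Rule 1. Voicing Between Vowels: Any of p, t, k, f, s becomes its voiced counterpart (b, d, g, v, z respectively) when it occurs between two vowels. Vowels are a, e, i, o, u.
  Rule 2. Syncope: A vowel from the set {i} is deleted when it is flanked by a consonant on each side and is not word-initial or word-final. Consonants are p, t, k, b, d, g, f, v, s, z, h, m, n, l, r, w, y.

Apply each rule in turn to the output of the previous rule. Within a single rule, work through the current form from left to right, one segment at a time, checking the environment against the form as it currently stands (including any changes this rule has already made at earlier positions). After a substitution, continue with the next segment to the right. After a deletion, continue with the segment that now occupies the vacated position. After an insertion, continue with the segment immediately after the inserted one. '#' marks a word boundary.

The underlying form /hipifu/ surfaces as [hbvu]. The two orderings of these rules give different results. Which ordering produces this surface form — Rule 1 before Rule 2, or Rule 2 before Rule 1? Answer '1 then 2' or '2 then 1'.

1 then 2

Order 1 then 2:
  1 Voicing Between Vowels: [hipifu] → [hibivu]
  2 Syncope: [hibivu] → [hbvu]
  result: [hbvu]
Order 2 then 1:
  2 Syncope: [hipifu] → [hpfu]
  1 Voicing Between Vowels: no change — [hpfu]
  result: [hpfu]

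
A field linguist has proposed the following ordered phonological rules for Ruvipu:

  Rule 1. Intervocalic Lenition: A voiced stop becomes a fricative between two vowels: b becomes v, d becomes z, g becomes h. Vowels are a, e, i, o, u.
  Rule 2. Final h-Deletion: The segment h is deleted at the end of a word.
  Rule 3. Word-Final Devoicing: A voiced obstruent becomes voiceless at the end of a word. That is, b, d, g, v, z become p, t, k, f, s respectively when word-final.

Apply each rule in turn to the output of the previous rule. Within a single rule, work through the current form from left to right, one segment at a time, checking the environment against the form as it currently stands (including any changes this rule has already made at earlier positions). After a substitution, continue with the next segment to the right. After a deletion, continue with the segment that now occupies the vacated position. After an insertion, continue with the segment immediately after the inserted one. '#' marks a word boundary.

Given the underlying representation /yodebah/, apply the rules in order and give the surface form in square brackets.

[yozeva]

Rule 1 Intervocalic Lenition: [yodebah] → [yozevah]
Rule 2 Final h-Deletion: [yozevah] → [yozeva]
Rule 3 Word-Final Devoicing: no change — [yozeva]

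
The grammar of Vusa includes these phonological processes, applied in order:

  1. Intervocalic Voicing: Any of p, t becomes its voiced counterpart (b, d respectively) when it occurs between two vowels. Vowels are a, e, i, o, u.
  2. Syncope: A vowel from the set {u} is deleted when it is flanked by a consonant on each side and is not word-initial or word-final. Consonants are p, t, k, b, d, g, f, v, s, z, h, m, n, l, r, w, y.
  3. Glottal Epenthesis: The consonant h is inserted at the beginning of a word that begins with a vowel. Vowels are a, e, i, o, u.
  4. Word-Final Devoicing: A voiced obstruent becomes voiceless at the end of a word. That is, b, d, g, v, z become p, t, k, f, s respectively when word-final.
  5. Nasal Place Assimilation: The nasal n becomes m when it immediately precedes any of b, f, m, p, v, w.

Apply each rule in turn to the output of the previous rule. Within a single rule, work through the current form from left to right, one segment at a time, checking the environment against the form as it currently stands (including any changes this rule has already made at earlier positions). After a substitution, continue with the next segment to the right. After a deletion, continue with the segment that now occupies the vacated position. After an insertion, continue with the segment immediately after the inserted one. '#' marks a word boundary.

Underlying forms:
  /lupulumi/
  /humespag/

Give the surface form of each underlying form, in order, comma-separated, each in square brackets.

/lupulumi/:
  1 Intervocalic Voicing: [lupulumi] → [lubulumi]
  2 Syncope: [lubulumi] → [lblmi]
  3 Glottal Epenthesis: no change — [lblmi]
  4 Word-Final Devoicing: no change — [lblmi]
  5 Nasal Place Assimilation: no change — [lblmi]
/humespag/:
  1 Intervocalic Voicing: no change — [humespag]
  2 Syncope: [humespag] → [hmespag]
  3 Glottal Epenthesis: no change — [hmespag]
  4 Word-Final Devoicing: [hmespag] → [hmespak]
  5 Nasal Place Assimilation: no change — [hmespak]

[lblmi], [hmespak]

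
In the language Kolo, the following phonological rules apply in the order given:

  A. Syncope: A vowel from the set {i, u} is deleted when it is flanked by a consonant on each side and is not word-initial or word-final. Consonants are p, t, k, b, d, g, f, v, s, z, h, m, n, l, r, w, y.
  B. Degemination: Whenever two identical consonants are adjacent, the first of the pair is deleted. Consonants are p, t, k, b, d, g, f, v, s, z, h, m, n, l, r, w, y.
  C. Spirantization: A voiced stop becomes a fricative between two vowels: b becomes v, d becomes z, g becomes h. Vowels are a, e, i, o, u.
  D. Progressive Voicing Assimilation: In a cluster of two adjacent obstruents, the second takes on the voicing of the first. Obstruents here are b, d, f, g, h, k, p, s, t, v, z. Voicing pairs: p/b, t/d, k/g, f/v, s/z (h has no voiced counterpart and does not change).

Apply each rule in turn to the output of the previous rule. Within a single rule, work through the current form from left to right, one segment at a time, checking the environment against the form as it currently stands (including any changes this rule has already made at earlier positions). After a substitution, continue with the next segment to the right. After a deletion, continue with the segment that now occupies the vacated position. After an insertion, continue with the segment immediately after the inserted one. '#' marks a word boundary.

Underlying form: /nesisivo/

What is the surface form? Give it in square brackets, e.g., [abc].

[nesfo]

A Syncope: [nesisivo] → [nessvo]
B Degemination: [nessvo] → [nesvo]
C Spirantization: no change — [nesvo]
D Progressive Voicing Assimilation: [nesvo] → [nesfo]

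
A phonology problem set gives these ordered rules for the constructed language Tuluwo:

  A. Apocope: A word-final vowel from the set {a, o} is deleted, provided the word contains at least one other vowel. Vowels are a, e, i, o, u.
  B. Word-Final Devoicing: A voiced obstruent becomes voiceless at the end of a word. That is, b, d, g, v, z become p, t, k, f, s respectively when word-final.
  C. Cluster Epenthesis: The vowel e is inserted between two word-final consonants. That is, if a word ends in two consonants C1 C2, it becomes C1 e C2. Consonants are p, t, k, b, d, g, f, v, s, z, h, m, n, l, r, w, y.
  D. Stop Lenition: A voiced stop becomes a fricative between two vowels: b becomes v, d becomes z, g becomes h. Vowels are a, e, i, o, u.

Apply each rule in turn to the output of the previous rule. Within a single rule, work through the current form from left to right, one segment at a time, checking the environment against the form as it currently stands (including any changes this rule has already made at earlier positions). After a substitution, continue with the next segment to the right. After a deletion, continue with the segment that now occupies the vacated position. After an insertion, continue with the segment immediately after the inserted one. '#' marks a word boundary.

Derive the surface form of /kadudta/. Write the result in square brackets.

A Apocope: [kadudta] → [kadudt]
B Word-Final Devoicing: no change — [kadudt]
C Cluster Epenthesis: [kadudt] → [kadudet]
D Stop Lenition: [kadudet] → [kazuzet]

[kazuzet]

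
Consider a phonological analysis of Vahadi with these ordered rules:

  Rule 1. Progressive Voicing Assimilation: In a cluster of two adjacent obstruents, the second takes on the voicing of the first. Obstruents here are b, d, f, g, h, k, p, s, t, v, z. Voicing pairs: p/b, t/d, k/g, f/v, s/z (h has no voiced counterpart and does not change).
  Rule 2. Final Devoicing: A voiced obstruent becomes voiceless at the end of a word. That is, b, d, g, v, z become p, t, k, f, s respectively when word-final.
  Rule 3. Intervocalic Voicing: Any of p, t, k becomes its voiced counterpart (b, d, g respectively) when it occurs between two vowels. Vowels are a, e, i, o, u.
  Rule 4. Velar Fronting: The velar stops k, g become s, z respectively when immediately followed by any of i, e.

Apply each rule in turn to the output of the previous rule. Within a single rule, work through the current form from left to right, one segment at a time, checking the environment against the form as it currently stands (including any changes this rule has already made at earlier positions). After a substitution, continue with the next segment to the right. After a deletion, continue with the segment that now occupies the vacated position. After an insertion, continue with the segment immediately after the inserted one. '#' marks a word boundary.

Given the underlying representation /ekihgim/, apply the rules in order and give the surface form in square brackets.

[ezihsim]

Rule 1 Progressive Voicing Assimilation: [ekihgim] → [ekihkim]
Rule 2 Final Devoicing: no change — [ekihkim]
Rule 3 Intervocalic Voicing: [ekihkim] → [egihkim]
Rule 4 Velar Fronting: [egihkim] → [ezihsim]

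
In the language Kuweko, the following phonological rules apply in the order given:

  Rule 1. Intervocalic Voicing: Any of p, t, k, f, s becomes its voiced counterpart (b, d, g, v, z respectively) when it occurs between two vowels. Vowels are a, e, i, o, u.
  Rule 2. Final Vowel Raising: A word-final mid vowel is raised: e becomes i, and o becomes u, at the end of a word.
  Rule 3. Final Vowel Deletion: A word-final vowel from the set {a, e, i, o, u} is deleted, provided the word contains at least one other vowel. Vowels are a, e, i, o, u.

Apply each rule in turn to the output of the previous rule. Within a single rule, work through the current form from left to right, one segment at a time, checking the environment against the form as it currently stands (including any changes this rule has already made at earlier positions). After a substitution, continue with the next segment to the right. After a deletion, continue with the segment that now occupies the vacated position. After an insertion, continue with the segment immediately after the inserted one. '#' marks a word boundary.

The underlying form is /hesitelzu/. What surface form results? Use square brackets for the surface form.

[hezidelz]

Rule 1 Intervocalic Voicing: [hesitelzu] → [hezidelzu]
Rule 2 Final Vowel Raising: no change — [hezidelzu]
Rule 3 Final Vowel Deletion: [hezidelzu] → [hezidelz]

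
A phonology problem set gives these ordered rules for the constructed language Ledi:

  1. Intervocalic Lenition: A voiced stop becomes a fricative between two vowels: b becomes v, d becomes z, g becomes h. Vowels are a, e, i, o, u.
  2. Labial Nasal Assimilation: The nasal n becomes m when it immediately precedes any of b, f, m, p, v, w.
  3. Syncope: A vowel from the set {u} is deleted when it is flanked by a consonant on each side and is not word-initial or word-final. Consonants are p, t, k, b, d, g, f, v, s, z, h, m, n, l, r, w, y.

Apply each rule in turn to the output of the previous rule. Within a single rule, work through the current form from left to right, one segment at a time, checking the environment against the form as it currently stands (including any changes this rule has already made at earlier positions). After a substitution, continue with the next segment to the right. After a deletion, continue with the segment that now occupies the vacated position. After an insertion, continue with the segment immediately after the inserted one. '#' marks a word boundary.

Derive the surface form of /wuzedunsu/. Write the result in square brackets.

[wzeznsu]

1 Intervocalic Lenition: [wuzedunsu] → [wuzezunsu]
2 Labial Nasal Assimilation: no change — [wuzezunsu]
3 Syncope: [wuzezunsu] → [wzeznsu]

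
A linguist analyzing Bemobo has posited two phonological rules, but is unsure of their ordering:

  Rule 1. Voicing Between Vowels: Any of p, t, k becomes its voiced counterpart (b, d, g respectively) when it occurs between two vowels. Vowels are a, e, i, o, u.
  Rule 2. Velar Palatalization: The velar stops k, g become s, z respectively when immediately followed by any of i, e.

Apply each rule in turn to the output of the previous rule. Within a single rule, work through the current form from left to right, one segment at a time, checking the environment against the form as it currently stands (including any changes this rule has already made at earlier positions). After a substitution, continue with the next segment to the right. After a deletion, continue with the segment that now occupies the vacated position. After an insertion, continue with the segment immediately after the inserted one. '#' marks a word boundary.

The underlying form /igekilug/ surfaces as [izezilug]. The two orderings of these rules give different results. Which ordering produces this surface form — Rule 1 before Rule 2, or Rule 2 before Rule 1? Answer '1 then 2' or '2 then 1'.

1 then 2

Order 1 then 2:
  1 Voicing Between Vowels: [igekilug] → [igegilug]
  2 Velar Palatalization: [igegilug] → [izezilug]
  result: [izezilug]
Order 2 then 1:
  2 Velar Palatalization: [igekilug] → [izesilug]
  1 Voicing Between Vowels: no change — [izesilug]
  result: [izesilug]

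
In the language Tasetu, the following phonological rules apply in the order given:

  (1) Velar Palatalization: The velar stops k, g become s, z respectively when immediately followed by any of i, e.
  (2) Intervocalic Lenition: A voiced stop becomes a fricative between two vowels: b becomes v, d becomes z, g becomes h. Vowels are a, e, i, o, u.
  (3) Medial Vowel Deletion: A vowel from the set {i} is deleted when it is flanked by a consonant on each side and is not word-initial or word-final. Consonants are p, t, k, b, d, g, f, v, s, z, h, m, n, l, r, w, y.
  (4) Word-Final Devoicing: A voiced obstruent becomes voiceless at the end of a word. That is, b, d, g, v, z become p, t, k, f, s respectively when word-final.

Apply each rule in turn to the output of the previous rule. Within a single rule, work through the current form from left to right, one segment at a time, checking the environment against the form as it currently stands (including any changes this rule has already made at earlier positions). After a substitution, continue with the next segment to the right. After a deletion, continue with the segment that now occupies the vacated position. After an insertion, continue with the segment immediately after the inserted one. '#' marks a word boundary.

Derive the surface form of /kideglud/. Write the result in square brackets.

(1) Velar Palatalization: [kideglud] → [sideglud]
(2) Intervocalic Lenition: [sideglud] → [sizeglud]
(3) Medial Vowel Deletion: [sizeglud] → [szeglud]
(4) Word-Final Devoicing: [szeglud] → [szeglut]

[szeglut]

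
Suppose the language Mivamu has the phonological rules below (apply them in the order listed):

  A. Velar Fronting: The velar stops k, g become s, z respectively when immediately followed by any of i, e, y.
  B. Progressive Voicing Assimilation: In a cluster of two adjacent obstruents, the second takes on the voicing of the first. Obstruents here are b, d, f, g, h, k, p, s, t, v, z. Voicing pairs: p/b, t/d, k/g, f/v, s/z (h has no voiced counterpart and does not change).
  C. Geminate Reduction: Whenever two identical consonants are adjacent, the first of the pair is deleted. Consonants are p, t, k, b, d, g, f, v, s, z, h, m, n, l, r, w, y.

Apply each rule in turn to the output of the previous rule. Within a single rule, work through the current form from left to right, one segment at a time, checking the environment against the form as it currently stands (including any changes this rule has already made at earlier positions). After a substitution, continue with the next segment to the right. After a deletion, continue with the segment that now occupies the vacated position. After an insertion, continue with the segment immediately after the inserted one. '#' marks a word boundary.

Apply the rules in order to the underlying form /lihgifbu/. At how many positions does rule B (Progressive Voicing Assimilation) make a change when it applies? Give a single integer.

A Velar Fronting: [lihgifbu] → [lihzifbu]
B Progressive Voicing Assimilation: [lihzifbu] → [lihsifpu]
C Geminate Reduction: no change — [lihsifpu]
Rule B changed 2 position(s).

2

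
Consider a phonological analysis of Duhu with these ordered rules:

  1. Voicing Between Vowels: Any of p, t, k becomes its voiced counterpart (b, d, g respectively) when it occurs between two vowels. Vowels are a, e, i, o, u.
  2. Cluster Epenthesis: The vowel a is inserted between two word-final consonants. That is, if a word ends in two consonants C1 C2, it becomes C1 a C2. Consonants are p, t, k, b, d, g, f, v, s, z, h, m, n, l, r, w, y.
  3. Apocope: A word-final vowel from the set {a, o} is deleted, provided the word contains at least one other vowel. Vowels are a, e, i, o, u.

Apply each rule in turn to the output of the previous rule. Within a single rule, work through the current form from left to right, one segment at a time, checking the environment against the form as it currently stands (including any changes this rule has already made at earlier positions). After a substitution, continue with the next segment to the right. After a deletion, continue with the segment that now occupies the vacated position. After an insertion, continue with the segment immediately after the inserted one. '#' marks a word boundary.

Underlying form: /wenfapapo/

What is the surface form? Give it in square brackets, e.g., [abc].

1 Voicing Between Vowels: [wenfapapo] → [wenfababo]
2 Cluster Epenthesis: no change — [wenfababo]
3 Apocope: [wenfababo] → [wenfabab]

[wenfabab]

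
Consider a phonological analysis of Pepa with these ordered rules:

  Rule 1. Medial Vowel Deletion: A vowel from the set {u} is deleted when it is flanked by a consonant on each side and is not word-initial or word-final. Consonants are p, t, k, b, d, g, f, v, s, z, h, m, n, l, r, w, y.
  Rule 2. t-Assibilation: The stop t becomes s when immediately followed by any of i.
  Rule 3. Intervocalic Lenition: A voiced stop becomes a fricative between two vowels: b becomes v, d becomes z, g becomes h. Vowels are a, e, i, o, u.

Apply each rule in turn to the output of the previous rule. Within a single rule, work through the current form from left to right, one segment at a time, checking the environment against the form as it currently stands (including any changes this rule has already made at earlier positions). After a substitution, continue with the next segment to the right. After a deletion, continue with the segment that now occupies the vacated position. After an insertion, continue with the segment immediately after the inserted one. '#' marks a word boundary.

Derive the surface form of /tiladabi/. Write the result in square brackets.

Rule 1 Medial Vowel Deletion: no change — [tiladabi]
Rule 2 t-Assibilation: [tiladabi] → [siladabi]
Rule 3 Intervocalic Lenition: [siladabi] → [silazavi]

[silazavi]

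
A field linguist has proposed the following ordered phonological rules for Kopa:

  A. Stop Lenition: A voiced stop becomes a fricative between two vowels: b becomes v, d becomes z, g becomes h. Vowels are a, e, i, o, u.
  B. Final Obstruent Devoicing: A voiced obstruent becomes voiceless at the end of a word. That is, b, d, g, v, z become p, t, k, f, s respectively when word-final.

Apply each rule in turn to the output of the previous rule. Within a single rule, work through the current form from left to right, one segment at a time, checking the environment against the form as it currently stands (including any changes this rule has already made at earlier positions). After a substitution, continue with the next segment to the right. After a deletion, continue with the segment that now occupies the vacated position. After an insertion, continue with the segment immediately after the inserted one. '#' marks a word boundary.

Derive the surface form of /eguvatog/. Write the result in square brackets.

[ehuvatok]

A Stop Lenition: [eguvatog] → [ehuvatog]
B Final Obstruent Devoicing: [ehuvatog] → [ehuvatok]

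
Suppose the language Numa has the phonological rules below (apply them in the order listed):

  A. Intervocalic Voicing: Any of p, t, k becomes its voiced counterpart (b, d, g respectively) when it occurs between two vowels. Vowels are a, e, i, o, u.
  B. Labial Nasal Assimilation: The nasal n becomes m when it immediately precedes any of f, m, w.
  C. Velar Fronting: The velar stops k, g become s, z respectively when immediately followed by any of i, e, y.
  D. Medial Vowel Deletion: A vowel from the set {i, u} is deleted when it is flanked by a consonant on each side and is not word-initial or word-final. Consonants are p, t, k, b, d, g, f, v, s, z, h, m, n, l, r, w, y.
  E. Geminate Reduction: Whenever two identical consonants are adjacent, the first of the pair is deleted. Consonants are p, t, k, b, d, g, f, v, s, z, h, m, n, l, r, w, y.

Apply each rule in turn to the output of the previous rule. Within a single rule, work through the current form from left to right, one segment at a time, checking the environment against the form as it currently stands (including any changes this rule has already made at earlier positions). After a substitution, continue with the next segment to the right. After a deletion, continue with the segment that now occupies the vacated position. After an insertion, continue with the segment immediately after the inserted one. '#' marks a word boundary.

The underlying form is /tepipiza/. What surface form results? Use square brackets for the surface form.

A Intervocalic Voicing: [tepipiza] → [tebibiza]
B Labial Nasal Assimilation: no change — [tebibiza]
C Velar Fronting: no change — [tebibiza]
D Medial Vowel Deletion: [tebibiza] → [tebbza]
E Geminate Reduction: [tebbza] → [tebza]

[tebza]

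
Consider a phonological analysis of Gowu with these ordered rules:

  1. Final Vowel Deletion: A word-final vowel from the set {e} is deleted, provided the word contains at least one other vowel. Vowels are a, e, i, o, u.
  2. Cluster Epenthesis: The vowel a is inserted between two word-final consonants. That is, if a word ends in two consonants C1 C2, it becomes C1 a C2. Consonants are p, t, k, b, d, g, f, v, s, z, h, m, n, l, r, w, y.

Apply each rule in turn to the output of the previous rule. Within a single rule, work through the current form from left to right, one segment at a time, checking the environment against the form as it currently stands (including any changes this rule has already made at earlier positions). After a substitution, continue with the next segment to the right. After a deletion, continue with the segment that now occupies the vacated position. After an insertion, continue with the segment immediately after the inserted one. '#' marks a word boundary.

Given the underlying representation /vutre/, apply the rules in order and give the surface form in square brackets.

[vutar]

1 Final Vowel Deletion: [vutre] → [vutr]
2 Cluster Epenthesis: [vutr] → [vutar]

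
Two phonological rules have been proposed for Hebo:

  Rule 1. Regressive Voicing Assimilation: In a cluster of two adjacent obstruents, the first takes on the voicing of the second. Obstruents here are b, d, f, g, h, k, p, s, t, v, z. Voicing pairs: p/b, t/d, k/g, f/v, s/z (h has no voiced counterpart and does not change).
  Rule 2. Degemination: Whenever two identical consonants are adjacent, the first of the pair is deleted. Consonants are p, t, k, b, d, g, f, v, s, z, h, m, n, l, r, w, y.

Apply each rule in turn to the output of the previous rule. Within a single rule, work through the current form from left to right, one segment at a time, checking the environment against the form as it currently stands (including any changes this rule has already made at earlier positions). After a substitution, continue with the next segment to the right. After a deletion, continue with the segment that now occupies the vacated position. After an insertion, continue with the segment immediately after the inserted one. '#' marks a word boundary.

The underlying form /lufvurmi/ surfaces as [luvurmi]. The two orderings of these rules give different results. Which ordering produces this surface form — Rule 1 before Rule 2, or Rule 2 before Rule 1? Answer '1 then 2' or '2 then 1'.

Order 1 then 2:
  1 Regressive Voicing Assimilation: [lufvurmi] → [luvvurmi]
  2 Degemination: [luvvurmi] → [luvurmi]
  result: [luvurmi]
Order 2 then 1:
  2 Degemination: no change — [lufvurmi]
  1 Regressive Voicing Assimilation: [lufvurmi] → [luvvurmi]
  result: [luvvurmi]

1 then 2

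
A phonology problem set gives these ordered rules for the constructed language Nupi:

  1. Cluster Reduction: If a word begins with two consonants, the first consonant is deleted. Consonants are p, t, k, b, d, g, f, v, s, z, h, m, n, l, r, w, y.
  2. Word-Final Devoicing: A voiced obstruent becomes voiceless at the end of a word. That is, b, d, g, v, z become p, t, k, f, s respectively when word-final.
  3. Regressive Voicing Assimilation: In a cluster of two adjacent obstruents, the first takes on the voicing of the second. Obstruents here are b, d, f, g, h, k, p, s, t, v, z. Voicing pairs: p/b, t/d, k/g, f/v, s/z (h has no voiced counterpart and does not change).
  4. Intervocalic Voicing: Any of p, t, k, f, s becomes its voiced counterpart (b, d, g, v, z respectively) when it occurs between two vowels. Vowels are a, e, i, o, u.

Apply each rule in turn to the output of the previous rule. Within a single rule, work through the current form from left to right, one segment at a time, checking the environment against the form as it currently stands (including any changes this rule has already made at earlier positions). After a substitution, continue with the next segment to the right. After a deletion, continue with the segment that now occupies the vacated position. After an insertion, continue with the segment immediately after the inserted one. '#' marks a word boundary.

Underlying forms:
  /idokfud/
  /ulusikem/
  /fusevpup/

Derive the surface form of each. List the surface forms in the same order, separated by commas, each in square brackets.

[idokfut], [uluzigem], [fuzefpup]

/idokfud/:
  1 Cluster Reduction: no change — [idokfud]
  2 Word-Final Devoicing: [idokfud] → [idokfut]
  3 Regressive Voicing Assimilation: no change — [idokfut]
  4 Intervocalic Voicing: no change — [idokfut]
/ulusikem/:
  1 Cluster Reduction: no change — [ulusikem]
  2 Word-Final Devoicing: no change — [ulusikem]
  3 Regressive Voicing Assimilation: no change — [ulusikem]
  4 Intervocalic Voicing: [ulusikem] → [uluzigem]
/fusevpup/:
  1 Cluster Reduction: no change — [fusevpup]
  2 Word-Final Devoicing: no change — [fusevpup]
  3 Regressive Voicing Assimilation: [fusevpup] → [fusefpup]
  4 Intervocalic Voicing: [fusefpup] → [fuzefpup]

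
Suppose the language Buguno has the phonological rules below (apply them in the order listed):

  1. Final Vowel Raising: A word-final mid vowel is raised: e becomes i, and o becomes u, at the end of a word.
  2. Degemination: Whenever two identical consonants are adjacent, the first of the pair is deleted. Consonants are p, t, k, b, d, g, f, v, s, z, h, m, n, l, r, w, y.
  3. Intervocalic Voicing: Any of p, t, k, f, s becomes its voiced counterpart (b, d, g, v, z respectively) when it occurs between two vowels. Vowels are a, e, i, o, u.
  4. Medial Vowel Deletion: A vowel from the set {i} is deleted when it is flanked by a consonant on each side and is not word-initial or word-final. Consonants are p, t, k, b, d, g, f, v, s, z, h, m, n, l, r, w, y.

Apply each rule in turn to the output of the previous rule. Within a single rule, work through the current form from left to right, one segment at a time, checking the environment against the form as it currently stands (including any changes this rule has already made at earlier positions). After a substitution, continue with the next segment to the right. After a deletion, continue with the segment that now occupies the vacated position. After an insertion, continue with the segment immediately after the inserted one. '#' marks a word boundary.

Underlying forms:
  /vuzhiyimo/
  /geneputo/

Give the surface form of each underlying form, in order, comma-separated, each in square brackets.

/vuzhiyimo/:
  1 Final Vowel Raising: [vuzhiyimo] → [vuzhiyimu]
  2 Degemination: no change — [vuzhiyimu]
  3 Intervocalic Voicing: no change — [vuzhiyimu]
  4 Medial Vowel Deletion: [vuzhiyimu] → [vuzhymu]
/geneputo/:
  1 Final Vowel Raising: [geneputo] → [geneputu]
  2 Degemination: no change — [geneputu]
  3 Intervocalic Voicing: [geneputu] → [genebudu]
  4 Medial Vowel Deletion: no change — [genebudu]

[vuzhymu], [genebudu]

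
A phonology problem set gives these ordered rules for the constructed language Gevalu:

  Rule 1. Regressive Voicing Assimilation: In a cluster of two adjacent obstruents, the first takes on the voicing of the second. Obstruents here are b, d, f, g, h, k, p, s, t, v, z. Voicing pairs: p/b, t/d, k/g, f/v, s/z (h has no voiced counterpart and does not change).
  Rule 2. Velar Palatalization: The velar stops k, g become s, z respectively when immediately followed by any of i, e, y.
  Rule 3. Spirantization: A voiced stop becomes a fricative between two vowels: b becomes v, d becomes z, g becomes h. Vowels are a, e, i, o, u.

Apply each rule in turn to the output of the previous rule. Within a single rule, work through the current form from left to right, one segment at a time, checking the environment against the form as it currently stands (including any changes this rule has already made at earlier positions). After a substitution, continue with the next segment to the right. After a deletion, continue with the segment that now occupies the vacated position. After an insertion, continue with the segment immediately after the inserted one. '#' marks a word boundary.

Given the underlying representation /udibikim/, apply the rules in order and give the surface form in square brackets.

Rule 1 Regressive Voicing Assimilation: no change — [udibikim]
Rule 2 Velar Palatalization: [udibikim] → [udibisim]
Rule 3 Spirantization: [udibisim] → [uzivisim]

[uzivisim]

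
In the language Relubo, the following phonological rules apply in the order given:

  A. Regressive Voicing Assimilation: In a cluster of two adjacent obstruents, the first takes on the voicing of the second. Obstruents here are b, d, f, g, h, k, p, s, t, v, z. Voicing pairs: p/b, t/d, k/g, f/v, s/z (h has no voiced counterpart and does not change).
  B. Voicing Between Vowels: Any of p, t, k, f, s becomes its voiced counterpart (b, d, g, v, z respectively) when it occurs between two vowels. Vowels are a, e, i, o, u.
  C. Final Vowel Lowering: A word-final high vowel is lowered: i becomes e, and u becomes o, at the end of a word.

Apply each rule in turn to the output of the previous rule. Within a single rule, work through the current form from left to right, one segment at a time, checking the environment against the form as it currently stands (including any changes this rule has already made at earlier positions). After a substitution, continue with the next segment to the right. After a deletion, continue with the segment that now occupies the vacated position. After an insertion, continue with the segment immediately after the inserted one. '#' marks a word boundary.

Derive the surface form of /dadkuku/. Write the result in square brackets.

A Regressive Voicing Assimilation: [dadkuku] → [datkuku]
B Voicing Between Vowels: [datkuku] → [datkugu]
C Final Vowel Lowering: [datkugu] → [datkugo]

[datkugo]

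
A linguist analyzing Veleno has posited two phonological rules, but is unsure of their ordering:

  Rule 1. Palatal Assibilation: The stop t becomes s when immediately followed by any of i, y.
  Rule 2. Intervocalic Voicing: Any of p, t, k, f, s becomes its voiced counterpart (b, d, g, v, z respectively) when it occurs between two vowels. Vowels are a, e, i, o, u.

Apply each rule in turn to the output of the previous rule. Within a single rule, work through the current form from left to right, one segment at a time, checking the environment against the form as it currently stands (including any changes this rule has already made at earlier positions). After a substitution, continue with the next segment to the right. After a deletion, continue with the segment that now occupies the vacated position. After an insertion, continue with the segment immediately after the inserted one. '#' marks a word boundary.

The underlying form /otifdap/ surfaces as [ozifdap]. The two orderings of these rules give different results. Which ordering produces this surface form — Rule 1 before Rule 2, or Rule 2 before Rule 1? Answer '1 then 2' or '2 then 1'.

1 then 2

Order 1 then 2:
  1 Palatal Assibilation: [otifdap] → [osifdap]
  2 Intervocalic Voicing: [osifdap] → [ozifdap]
  result: [ozifdap]
Order 2 then 1:
  2 Intervocalic Voicing: [otifdap] → [odifdap]
  1 Palatal Assibilation: no change — [odifdap]
  result: [odifdap]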